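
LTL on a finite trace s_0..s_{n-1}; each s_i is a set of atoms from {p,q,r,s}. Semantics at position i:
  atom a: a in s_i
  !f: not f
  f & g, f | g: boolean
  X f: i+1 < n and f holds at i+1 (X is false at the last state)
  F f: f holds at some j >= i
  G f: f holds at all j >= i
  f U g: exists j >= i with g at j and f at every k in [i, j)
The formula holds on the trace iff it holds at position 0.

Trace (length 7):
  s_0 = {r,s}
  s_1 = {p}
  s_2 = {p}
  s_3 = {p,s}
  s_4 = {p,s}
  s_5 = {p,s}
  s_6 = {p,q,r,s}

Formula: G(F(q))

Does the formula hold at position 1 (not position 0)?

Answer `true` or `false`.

Answer: true

Derivation:
s_0={r,s}: G(F(q))=True F(q)=True q=False
s_1={p}: G(F(q))=True F(q)=True q=False
s_2={p}: G(F(q))=True F(q)=True q=False
s_3={p,s}: G(F(q))=True F(q)=True q=False
s_4={p,s}: G(F(q))=True F(q)=True q=False
s_5={p,s}: G(F(q))=True F(q)=True q=False
s_6={p,q,r,s}: G(F(q))=True F(q)=True q=True
Evaluating at position 1: result = True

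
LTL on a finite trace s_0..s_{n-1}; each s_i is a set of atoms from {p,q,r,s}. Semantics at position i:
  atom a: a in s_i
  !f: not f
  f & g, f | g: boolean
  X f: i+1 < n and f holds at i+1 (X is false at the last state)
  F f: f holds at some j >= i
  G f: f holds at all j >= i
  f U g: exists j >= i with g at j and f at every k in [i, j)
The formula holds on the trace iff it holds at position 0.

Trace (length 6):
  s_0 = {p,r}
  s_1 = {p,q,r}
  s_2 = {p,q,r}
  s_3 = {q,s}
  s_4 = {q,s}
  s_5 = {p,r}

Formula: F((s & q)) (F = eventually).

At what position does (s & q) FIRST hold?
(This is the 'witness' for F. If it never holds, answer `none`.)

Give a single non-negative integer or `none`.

s_0={p,r}: (s & q)=False s=False q=False
s_1={p,q,r}: (s & q)=False s=False q=True
s_2={p,q,r}: (s & q)=False s=False q=True
s_3={q,s}: (s & q)=True s=True q=True
s_4={q,s}: (s & q)=True s=True q=True
s_5={p,r}: (s & q)=False s=False q=False
F((s & q)) holds; first witness at position 3.

Answer: 3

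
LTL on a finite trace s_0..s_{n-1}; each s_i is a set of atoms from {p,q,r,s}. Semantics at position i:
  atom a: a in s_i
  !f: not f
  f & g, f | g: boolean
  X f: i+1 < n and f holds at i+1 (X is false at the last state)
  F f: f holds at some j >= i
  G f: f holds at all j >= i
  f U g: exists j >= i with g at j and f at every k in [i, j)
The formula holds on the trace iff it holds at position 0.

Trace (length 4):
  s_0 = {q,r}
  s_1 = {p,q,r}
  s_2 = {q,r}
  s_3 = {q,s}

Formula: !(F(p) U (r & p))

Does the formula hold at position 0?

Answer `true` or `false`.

s_0={q,r}: !(F(p) U (r & p))=False (F(p) U (r & p))=True F(p)=True p=False (r & p)=False r=True
s_1={p,q,r}: !(F(p) U (r & p))=False (F(p) U (r & p))=True F(p)=True p=True (r & p)=True r=True
s_2={q,r}: !(F(p) U (r & p))=True (F(p) U (r & p))=False F(p)=False p=False (r & p)=False r=True
s_3={q,s}: !(F(p) U (r & p))=True (F(p) U (r & p))=False F(p)=False p=False (r & p)=False r=False

Answer: false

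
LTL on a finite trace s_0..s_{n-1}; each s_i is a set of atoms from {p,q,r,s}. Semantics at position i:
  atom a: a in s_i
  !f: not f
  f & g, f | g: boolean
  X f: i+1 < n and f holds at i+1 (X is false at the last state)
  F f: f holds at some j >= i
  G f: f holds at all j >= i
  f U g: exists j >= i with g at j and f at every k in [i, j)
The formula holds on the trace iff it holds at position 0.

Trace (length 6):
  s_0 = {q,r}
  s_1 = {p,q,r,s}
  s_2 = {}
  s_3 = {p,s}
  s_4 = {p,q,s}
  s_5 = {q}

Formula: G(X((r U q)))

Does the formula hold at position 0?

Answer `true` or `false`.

Answer: false

Derivation:
s_0={q,r}: G(X((r U q)))=False X((r U q))=True (r U q)=True r=True q=True
s_1={p,q,r,s}: G(X((r U q)))=False X((r U q))=False (r U q)=True r=True q=True
s_2={}: G(X((r U q)))=False X((r U q))=False (r U q)=False r=False q=False
s_3={p,s}: G(X((r U q)))=False X((r U q))=True (r U q)=False r=False q=False
s_4={p,q,s}: G(X((r U q)))=False X((r U q))=True (r U q)=True r=False q=True
s_5={q}: G(X((r U q)))=False X((r U q))=False (r U q)=True r=False q=True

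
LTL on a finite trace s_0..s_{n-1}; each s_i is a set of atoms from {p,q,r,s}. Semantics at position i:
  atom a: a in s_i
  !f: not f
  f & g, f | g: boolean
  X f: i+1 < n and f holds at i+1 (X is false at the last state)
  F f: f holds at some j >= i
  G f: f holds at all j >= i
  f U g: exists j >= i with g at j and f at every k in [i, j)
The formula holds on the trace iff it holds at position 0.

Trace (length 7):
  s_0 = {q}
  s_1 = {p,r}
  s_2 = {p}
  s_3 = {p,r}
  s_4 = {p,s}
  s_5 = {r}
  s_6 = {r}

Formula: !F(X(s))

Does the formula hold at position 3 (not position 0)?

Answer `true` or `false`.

s_0={q}: !F(X(s))=False F(X(s))=True X(s)=False s=False
s_1={p,r}: !F(X(s))=False F(X(s))=True X(s)=False s=False
s_2={p}: !F(X(s))=False F(X(s))=True X(s)=False s=False
s_3={p,r}: !F(X(s))=False F(X(s))=True X(s)=True s=False
s_4={p,s}: !F(X(s))=True F(X(s))=False X(s)=False s=True
s_5={r}: !F(X(s))=True F(X(s))=False X(s)=False s=False
s_6={r}: !F(X(s))=True F(X(s))=False X(s)=False s=False
Evaluating at position 3: result = False

Answer: false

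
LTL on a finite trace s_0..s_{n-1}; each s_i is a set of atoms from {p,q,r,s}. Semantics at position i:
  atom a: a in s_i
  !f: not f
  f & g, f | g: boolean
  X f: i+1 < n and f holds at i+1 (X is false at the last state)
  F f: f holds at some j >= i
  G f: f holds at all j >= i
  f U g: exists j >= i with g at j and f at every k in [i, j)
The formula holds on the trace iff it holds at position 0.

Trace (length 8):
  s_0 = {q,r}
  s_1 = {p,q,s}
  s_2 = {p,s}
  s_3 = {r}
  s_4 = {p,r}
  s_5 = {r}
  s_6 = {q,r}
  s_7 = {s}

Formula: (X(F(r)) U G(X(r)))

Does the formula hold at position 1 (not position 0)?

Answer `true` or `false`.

Answer: false

Derivation:
s_0={q,r}: (X(F(r)) U G(X(r)))=False X(F(r))=True F(r)=True r=True G(X(r))=False X(r)=False
s_1={p,q,s}: (X(F(r)) U G(X(r)))=False X(F(r))=True F(r)=True r=False G(X(r))=False X(r)=False
s_2={p,s}: (X(F(r)) U G(X(r)))=False X(F(r))=True F(r)=True r=False G(X(r))=False X(r)=True
s_3={r}: (X(F(r)) U G(X(r)))=False X(F(r))=True F(r)=True r=True G(X(r))=False X(r)=True
s_4={p,r}: (X(F(r)) U G(X(r)))=False X(F(r))=True F(r)=True r=True G(X(r))=False X(r)=True
s_5={r}: (X(F(r)) U G(X(r)))=False X(F(r))=True F(r)=True r=True G(X(r))=False X(r)=True
s_6={q,r}: (X(F(r)) U G(X(r)))=False X(F(r))=False F(r)=True r=True G(X(r))=False X(r)=False
s_7={s}: (X(F(r)) U G(X(r)))=False X(F(r))=False F(r)=False r=False G(X(r))=False X(r)=False
Evaluating at position 1: result = False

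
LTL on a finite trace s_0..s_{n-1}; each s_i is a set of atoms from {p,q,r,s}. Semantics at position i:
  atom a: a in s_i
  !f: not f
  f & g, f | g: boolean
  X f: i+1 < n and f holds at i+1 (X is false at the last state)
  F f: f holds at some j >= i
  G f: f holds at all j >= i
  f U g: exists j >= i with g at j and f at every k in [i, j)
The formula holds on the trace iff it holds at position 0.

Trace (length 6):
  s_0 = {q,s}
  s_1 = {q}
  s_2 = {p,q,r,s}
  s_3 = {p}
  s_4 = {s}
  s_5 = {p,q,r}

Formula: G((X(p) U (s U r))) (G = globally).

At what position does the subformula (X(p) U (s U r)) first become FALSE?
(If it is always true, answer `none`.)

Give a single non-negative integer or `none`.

s_0={q,s}: (X(p) U (s U r))=False X(p)=False p=False (s U r)=False s=True r=False
s_1={q}: (X(p) U (s U r))=True X(p)=True p=False (s U r)=False s=False r=False
s_2={p,q,r,s}: (X(p) U (s U r))=True X(p)=True p=True (s U r)=True s=True r=True
s_3={p}: (X(p) U (s U r))=False X(p)=False p=True (s U r)=False s=False r=False
s_4={s}: (X(p) U (s U r))=True X(p)=True p=False (s U r)=True s=True r=False
s_5={p,q,r}: (X(p) U (s U r))=True X(p)=False p=True (s U r)=True s=False r=True
G((X(p) U (s U r))) holds globally = False
First violation at position 0.

Answer: 0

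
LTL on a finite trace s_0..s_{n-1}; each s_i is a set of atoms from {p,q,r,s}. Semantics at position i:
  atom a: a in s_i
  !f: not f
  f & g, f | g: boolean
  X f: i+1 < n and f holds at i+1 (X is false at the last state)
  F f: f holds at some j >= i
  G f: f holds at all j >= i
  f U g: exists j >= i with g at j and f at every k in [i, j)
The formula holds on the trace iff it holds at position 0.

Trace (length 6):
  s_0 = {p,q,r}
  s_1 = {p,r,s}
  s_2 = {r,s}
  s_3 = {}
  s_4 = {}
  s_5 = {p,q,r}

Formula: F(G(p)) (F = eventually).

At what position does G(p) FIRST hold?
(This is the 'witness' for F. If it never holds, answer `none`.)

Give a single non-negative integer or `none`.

Answer: 5

Derivation:
s_0={p,q,r}: G(p)=False p=True
s_1={p,r,s}: G(p)=False p=True
s_2={r,s}: G(p)=False p=False
s_3={}: G(p)=False p=False
s_4={}: G(p)=False p=False
s_5={p,q,r}: G(p)=True p=True
F(G(p)) holds; first witness at position 5.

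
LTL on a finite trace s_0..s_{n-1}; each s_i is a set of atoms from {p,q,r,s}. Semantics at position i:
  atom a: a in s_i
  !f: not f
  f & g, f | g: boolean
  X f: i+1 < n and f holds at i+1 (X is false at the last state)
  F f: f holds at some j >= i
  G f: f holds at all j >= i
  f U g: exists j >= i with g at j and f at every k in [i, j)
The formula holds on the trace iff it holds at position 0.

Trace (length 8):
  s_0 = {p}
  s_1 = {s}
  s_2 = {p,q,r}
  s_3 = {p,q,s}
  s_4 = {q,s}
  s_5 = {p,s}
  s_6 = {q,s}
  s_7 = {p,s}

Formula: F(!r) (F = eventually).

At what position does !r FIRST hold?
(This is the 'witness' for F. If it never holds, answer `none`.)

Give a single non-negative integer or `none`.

Answer: 0

Derivation:
s_0={p}: !r=True r=False
s_1={s}: !r=True r=False
s_2={p,q,r}: !r=False r=True
s_3={p,q,s}: !r=True r=False
s_4={q,s}: !r=True r=False
s_5={p,s}: !r=True r=False
s_6={q,s}: !r=True r=False
s_7={p,s}: !r=True r=False
F(!r) holds; first witness at position 0.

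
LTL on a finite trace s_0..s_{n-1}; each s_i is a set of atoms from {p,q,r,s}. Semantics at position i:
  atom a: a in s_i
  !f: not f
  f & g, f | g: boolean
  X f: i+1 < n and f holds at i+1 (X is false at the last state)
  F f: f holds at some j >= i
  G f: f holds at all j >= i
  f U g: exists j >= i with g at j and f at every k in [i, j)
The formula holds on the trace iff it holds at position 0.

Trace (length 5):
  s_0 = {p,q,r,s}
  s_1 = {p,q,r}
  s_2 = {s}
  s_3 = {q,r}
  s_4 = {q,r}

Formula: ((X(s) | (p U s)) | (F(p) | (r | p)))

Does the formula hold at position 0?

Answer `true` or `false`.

s_0={p,q,r,s}: ((X(s) | (p U s)) | (F(p) | (r | p)))=True (X(s) | (p U s))=True X(s)=False s=True (p U s)=True p=True (F(p) | (r | p))=True F(p)=True (r | p)=True r=True
s_1={p,q,r}: ((X(s) | (p U s)) | (F(p) | (r | p)))=True (X(s) | (p U s))=True X(s)=True s=False (p U s)=True p=True (F(p) | (r | p))=True F(p)=True (r | p)=True r=True
s_2={s}: ((X(s) | (p U s)) | (F(p) | (r | p)))=True (X(s) | (p U s))=True X(s)=False s=True (p U s)=True p=False (F(p) | (r | p))=False F(p)=False (r | p)=False r=False
s_3={q,r}: ((X(s) | (p U s)) | (F(p) | (r | p)))=True (X(s) | (p U s))=False X(s)=False s=False (p U s)=False p=False (F(p) | (r | p))=True F(p)=False (r | p)=True r=True
s_4={q,r}: ((X(s) | (p U s)) | (F(p) | (r | p)))=True (X(s) | (p U s))=False X(s)=False s=False (p U s)=False p=False (F(p) | (r | p))=True F(p)=False (r | p)=True r=True

Answer: true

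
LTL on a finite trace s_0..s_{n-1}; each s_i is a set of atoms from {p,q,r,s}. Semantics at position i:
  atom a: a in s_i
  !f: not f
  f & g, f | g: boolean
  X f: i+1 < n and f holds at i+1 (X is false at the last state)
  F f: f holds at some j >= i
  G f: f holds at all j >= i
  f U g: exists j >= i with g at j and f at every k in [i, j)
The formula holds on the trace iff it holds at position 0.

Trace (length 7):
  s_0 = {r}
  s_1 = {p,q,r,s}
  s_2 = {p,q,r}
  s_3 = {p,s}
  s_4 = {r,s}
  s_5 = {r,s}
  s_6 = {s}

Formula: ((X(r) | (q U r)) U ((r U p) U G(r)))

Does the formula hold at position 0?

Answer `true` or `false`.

s_0={r}: ((X(r) | (q U r)) U ((r U p) U G(r)))=False (X(r) | (q U r))=True X(r)=True r=True (q U r)=True q=False ((r U p) U G(r))=False (r U p)=True p=False G(r)=False
s_1={p,q,r,s}: ((X(r) | (q U r)) U ((r U p) U G(r)))=False (X(r) | (q U r))=True X(r)=True r=True (q U r)=True q=True ((r U p) U G(r))=False (r U p)=True p=True G(r)=False
s_2={p,q,r}: ((X(r) | (q U r)) U ((r U p) U G(r)))=False (X(r) | (q U r))=True X(r)=False r=True (q U r)=True q=True ((r U p) U G(r))=False (r U p)=True p=True G(r)=False
s_3={p,s}: ((X(r) | (q U r)) U ((r U p) U G(r)))=False (X(r) | (q U r))=True X(r)=True r=False (q U r)=False q=False ((r U p) U G(r))=False (r U p)=True p=True G(r)=False
s_4={r,s}: ((X(r) | (q U r)) U ((r U p) U G(r)))=False (X(r) | (q U r))=True X(r)=True r=True (q U r)=True q=False ((r U p) U G(r))=False (r U p)=False p=False G(r)=False
s_5={r,s}: ((X(r) | (q U r)) U ((r U p) U G(r)))=False (X(r) | (q U r))=True X(r)=False r=True (q U r)=True q=False ((r U p) U G(r))=False (r U p)=False p=False G(r)=False
s_6={s}: ((X(r) | (q U r)) U ((r U p) U G(r)))=False (X(r) | (q U r))=False X(r)=False r=False (q U r)=False q=False ((r U p) U G(r))=False (r U p)=False p=False G(r)=False

Answer: false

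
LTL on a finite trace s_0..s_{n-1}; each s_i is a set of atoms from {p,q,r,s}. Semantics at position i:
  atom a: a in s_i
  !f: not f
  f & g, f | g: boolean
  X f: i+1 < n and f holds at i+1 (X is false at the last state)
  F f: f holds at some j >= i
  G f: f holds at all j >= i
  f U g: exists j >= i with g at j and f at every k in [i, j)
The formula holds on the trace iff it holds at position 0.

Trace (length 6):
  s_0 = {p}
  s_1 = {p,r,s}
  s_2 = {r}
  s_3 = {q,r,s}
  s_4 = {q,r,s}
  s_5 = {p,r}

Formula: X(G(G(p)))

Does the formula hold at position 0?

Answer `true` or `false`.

s_0={p}: X(G(G(p)))=False G(G(p))=False G(p)=False p=True
s_1={p,r,s}: X(G(G(p)))=False G(G(p))=False G(p)=False p=True
s_2={r}: X(G(G(p)))=False G(G(p))=False G(p)=False p=False
s_3={q,r,s}: X(G(G(p)))=False G(G(p))=False G(p)=False p=False
s_4={q,r,s}: X(G(G(p)))=True G(G(p))=False G(p)=False p=False
s_5={p,r}: X(G(G(p)))=False G(G(p))=True G(p)=True p=True

Answer: false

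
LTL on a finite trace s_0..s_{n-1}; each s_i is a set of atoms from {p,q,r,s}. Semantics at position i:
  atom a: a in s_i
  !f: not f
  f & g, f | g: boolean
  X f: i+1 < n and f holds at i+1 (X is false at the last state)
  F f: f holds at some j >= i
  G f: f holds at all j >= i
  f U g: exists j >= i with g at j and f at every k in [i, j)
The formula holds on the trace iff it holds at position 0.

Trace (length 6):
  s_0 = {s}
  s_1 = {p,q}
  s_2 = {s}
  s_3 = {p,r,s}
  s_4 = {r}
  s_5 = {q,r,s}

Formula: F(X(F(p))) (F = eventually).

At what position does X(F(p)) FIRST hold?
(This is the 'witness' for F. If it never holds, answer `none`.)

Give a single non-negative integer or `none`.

s_0={s}: X(F(p))=True F(p)=True p=False
s_1={p,q}: X(F(p))=True F(p)=True p=True
s_2={s}: X(F(p))=True F(p)=True p=False
s_3={p,r,s}: X(F(p))=False F(p)=True p=True
s_4={r}: X(F(p))=False F(p)=False p=False
s_5={q,r,s}: X(F(p))=False F(p)=False p=False
F(X(F(p))) holds; first witness at position 0.

Answer: 0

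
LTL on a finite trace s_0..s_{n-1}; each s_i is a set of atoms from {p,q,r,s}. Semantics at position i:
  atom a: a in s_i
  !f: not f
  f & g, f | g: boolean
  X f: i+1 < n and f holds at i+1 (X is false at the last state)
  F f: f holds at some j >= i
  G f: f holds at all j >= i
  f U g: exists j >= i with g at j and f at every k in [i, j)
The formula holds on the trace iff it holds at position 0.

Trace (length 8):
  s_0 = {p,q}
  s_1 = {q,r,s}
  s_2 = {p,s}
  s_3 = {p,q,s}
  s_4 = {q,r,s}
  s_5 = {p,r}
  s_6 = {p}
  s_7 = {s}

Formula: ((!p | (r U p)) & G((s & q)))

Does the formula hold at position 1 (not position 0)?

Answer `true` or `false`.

Answer: false

Derivation:
s_0={p,q}: ((!p | (r U p)) & G((s & q)))=False (!p | (r U p))=True !p=False p=True (r U p)=True r=False G((s & q))=False (s & q)=False s=False q=True
s_1={q,r,s}: ((!p | (r U p)) & G((s & q)))=False (!p | (r U p))=True !p=True p=False (r U p)=True r=True G((s & q))=False (s & q)=True s=True q=True
s_2={p,s}: ((!p | (r U p)) & G((s & q)))=False (!p | (r U p))=True !p=False p=True (r U p)=True r=False G((s & q))=False (s & q)=False s=True q=False
s_3={p,q,s}: ((!p | (r U p)) & G((s & q)))=False (!p | (r U p))=True !p=False p=True (r U p)=True r=False G((s & q))=False (s & q)=True s=True q=True
s_4={q,r,s}: ((!p | (r U p)) & G((s & q)))=False (!p | (r U p))=True !p=True p=False (r U p)=True r=True G((s & q))=False (s & q)=True s=True q=True
s_5={p,r}: ((!p | (r U p)) & G((s & q)))=False (!p | (r U p))=True !p=False p=True (r U p)=True r=True G((s & q))=False (s & q)=False s=False q=False
s_6={p}: ((!p | (r U p)) & G((s & q)))=False (!p | (r U p))=True !p=False p=True (r U p)=True r=False G((s & q))=False (s & q)=False s=False q=False
s_7={s}: ((!p | (r U p)) & G((s & q)))=False (!p | (r U p))=True !p=True p=False (r U p)=False r=False G((s & q))=False (s & q)=False s=True q=False
Evaluating at position 1: result = False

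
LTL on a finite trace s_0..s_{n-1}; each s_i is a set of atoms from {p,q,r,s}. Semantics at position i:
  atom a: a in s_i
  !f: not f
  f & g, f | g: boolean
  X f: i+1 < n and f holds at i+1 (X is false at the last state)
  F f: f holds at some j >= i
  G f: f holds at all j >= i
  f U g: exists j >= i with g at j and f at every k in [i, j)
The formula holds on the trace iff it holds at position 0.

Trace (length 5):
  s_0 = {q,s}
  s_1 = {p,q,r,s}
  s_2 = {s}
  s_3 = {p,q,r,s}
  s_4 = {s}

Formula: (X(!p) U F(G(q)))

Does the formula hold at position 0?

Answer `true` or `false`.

s_0={q,s}: (X(!p) U F(G(q)))=False X(!p)=False !p=True p=False F(G(q))=False G(q)=False q=True
s_1={p,q,r,s}: (X(!p) U F(G(q)))=False X(!p)=True !p=False p=True F(G(q))=False G(q)=False q=True
s_2={s}: (X(!p) U F(G(q)))=False X(!p)=False !p=True p=False F(G(q))=False G(q)=False q=False
s_3={p,q,r,s}: (X(!p) U F(G(q)))=False X(!p)=True !p=False p=True F(G(q))=False G(q)=False q=True
s_4={s}: (X(!p) U F(G(q)))=False X(!p)=False !p=True p=False F(G(q))=False G(q)=False q=False

Answer: false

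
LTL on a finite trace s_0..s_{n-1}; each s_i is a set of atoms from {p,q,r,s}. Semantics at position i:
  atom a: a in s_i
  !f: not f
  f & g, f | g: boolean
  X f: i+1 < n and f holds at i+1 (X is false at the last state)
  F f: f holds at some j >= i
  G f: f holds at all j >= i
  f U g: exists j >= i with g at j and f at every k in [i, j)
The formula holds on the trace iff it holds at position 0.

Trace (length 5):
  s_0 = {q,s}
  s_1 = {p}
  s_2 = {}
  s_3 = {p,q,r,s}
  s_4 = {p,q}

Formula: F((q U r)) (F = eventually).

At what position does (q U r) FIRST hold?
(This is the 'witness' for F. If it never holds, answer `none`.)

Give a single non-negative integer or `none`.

Answer: 3

Derivation:
s_0={q,s}: (q U r)=False q=True r=False
s_1={p}: (q U r)=False q=False r=False
s_2={}: (q U r)=False q=False r=False
s_3={p,q,r,s}: (q U r)=True q=True r=True
s_4={p,q}: (q U r)=False q=True r=False
F((q U r)) holds; first witness at position 3.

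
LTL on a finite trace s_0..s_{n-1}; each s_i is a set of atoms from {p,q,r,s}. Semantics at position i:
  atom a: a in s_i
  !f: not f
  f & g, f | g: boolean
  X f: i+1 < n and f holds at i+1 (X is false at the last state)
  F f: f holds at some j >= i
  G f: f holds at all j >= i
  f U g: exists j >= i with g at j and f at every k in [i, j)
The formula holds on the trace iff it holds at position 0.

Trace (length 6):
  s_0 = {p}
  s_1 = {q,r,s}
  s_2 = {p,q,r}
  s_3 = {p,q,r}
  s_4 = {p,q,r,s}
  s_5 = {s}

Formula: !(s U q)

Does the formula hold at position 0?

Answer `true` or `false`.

Answer: true

Derivation:
s_0={p}: !(s U q)=True (s U q)=False s=False q=False
s_1={q,r,s}: !(s U q)=False (s U q)=True s=True q=True
s_2={p,q,r}: !(s U q)=False (s U q)=True s=False q=True
s_3={p,q,r}: !(s U q)=False (s U q)=True s=False q=True
s_4={p,q,r,s}: !(s U q)=False (s U q)=True s=True q=True
s_5={s}: !(s U q)=True (s U q)=False s=True q=False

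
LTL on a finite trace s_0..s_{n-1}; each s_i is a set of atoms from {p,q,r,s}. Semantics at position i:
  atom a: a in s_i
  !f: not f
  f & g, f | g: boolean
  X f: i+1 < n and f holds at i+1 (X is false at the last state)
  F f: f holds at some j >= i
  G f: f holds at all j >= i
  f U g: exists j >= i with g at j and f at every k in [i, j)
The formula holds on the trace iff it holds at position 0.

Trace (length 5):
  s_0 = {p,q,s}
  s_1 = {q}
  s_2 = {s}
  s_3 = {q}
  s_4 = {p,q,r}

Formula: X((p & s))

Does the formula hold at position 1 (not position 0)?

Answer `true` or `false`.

Answer: false

Derivation:
s_0={p,q,s}: X((p & s))=False (p & s)=True p=True s=True
s_1={q}: X((p & s))=False (p & s)=False p=False s=False
s_2={s}: X((p & s))=False (p & s)=False p=False s=True
s_3={q}: X((p & s))=False (p & s)=False p=False s=False
s_4={p,q,r}: X((p & s))=False (p & s)=False p=True s=False
Evaluating at position 1: result = False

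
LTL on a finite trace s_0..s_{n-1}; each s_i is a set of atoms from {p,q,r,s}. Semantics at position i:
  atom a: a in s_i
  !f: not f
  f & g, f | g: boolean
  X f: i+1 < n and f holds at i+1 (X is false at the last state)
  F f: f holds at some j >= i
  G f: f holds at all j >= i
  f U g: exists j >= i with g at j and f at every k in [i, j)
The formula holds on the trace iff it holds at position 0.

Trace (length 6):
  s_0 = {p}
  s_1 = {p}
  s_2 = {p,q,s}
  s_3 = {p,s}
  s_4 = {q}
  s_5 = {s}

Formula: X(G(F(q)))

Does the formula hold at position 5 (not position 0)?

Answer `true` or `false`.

s_0={p}: X(G(F(q)))=False G(F(q))=False F(q)=True q=False
s_1={p}: X(G(F(q)))=False G(F(q))=False F(q)=True q=False
s_2={p,q,s}: X(G(F(q)))=False G(F(q))=False F(q)=True q=True
s_3={p,s}: X(G(F(q)))=False G(F(q))=False F(q)=True q=False
s_4={q}: X(G(F(q)))=False G(F(q))=False F(q)=True q=True
s_5={s}: X(G(F(q)))=False G(F(q))=False F(q)=False q=False
Evaluating at position 5: result = False

Answer: false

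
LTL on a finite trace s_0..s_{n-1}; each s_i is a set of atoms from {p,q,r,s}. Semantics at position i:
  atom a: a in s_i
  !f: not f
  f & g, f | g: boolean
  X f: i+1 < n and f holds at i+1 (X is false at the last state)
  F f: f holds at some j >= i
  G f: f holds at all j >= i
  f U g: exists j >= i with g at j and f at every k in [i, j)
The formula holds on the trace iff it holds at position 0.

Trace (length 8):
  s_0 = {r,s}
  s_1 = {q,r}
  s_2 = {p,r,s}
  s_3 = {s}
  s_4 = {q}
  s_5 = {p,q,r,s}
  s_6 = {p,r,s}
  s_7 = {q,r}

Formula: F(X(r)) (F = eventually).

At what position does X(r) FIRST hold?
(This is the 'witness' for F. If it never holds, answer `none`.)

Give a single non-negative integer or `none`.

s_0={r,s}: X(r)=True r=True
s_1={q,r}: X(r)=True r=True
s_2={p,r,s}: X(r)=False r=True
s_3={s}: X(r)=False r=False
s_4={q}: X(r)=True r=False
s_5={p,q,r,s}: X(r)=True r=True
s_6={p,r,s}: X(r)=True r=True
s_7={q,r}: X(r)=False r=True
F(X(r)) holds; first witness at position 0.

Answer: 0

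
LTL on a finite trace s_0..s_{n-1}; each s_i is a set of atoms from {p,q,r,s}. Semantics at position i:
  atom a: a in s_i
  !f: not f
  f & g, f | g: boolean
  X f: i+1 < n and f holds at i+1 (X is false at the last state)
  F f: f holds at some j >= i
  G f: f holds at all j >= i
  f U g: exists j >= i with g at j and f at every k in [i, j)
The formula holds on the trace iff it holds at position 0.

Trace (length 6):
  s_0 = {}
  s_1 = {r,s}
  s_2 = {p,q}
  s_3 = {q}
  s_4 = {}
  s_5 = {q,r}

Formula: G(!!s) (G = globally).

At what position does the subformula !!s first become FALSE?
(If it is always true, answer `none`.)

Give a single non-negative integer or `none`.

Answer: 0

Derivation:
s_0={}: !!s=False !s=True s=False
s_1={r,s}: !!s=True !s=False s=True
s_2={p,q}: !!s=False !s=True s=False
s_3={q}: !!s=False !s=True s=False
s_4={}: !!s=False !s=True s=False
s_5={q,r}: !!s=False !s=True s=False
G(!!s) holds globally = False
First violation at position 0.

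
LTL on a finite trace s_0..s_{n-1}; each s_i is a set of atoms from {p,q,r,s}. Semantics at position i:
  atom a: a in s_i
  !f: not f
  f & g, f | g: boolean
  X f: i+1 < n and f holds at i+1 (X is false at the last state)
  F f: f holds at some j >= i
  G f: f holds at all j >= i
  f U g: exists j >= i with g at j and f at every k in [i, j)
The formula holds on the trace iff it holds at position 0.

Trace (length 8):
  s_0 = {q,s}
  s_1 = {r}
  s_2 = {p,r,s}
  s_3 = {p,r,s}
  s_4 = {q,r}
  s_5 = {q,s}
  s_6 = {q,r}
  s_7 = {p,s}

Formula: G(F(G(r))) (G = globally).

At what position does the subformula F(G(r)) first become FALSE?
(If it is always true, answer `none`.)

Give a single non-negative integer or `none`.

Answer: 0

Derivation:
s_0={q,s}: F(G(r))=False G(r)=False r=False
s_1={r}: F(G(r))=False G(r)=False r=True
s_2={p,r,s}: F(G(r))=False G(r)=False r=True
s_3={p,r,s}: F(G(r))=False G(r)=False r=True
s_4={q,r}: F(G(r))=False G(r)=False r=True
s_5={q,s}: F(G(r))=False G(r)=False r=False
s_6={q,r}: F(G(r))=False G(r)=False r=True
s_7={p,s}: F(G(r))=False G(r)=False r=False
G(F(G(r))) holds globally = False
First violation at position 0.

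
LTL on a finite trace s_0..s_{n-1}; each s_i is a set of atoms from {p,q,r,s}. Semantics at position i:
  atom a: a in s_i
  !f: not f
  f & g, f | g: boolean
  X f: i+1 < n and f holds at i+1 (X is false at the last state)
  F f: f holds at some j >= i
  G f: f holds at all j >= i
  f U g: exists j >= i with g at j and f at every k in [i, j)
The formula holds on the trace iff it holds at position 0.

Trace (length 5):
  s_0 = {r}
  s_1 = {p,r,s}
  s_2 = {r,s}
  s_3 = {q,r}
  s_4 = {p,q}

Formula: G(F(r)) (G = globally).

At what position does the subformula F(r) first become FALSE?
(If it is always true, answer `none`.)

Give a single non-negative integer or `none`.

s_0={r}: F(r)=True r=True
s_1={p,r,s}: F(r)=True r=True
s_2={r,s}: F(r)=True r=True
s_3={q,r}: F(r)=True r=True
s_4={p,q}: F(r)=False r=False
G(F(r)) holds globally = False
First violation at position 4.

Answer: 4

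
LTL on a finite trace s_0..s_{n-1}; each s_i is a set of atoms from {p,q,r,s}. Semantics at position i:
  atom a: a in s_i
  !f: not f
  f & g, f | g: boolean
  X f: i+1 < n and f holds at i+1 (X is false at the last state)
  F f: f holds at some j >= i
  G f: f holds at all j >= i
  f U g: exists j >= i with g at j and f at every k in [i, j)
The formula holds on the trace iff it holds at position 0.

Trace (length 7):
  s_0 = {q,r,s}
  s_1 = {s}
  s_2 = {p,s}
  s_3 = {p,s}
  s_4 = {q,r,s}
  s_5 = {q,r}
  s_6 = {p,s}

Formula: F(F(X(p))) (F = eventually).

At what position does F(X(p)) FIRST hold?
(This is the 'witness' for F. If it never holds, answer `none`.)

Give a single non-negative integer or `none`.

Answer: 0

Derivation:
s_0={q,r,s}: F(X(p))=True X(p)=False p=False
s_1={s}: F(X(p))=True X(p)=True p=False
s_2={p,s}: F(X(p))=True X(p)=True p=True
s_3={p,s}: F(X(p))=True X(p)=False p=True
s_4={q,r,s}: F(X(p))=True X(p)=False p=False
s_5={q,r}: F(X(p))=True X(p)=True p=False
s_6={p,s}: F(X(p))=False X(p)=False p=True
F(F(X(p))) holds; first witness at position 0.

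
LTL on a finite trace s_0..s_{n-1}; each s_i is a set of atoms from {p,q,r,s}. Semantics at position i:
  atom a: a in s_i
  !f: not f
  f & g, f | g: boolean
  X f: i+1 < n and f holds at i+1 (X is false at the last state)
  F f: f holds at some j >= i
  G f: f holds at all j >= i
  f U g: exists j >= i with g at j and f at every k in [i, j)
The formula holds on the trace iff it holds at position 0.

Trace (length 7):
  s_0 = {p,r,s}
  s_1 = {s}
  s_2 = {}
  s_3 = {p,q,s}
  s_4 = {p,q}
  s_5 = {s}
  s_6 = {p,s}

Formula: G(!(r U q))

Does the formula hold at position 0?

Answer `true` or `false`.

Answer: false

Derivation:
s_0={p,r,s}: G(!(r U q))=False !(r U q)=True (r U q)=False r=True q=False
s_1={s}: G(!(r U q))=False !(r U q)=True (r U q)=False r=False q=False
s_2={}: G(!(r U q))=False !(r U q)=True (r U q)=False r=False q=False
s_3={p,q,s}: G(!(r U q))=False !(r U q)=False (r U q)=True r=False q=True
s_4={p,q}: G(!(r U q))=False !(r U q)=False (r U q)=True r=False q=True
s_5={s}: G(!(r U q))=True !(r U q)=True (r U q)=False r=False q=False
s_6={p,s}: G(!(r U q))=True !(r U q)=True (r U q)=False r=False q=False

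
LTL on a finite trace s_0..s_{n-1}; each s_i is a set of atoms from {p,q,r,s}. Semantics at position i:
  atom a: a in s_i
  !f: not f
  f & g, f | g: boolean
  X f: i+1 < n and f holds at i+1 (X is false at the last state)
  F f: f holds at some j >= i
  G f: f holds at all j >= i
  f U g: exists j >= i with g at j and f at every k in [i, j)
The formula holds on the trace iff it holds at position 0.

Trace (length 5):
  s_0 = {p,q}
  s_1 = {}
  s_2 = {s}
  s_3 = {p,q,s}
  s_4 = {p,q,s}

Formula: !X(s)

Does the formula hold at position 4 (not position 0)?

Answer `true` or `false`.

s_0={p,q}: !X(s)=True X(s)=False s=False
s_1={}: !X(s)=False X(s)=True s=False
s_2={s}: !X(s)=False X(s)=True s=True
s_3={p,q,s}: !X(s)=False X(s)=True s=True
s_4={p,q,s}: !X(s)=True X(s)=False s=True
Evaluating at position 4: result = True

Answer: true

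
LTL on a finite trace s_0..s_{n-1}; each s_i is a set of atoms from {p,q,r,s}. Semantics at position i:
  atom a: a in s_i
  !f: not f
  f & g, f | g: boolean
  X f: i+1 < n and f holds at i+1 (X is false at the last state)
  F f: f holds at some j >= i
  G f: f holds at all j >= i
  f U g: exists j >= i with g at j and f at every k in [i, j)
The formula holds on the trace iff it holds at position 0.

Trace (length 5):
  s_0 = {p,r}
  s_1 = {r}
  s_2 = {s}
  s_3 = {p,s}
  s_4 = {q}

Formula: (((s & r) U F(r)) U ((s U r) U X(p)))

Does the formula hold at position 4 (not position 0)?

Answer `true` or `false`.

Answer: false

Derivation:
s_0={p,r}: (((s & r) U F(r)) U ((s U r) U X(p)))=True ((s & r) U F(r))=True (s & r)=False s=False r=True F(r)=True ((s U r) U X(p))=True (s U r)=True X(p)=False p=True
s_1={r}: (((s & r) U F(r)) U ((s U r) U X(p)))=True ((s & r) U F(r))=True (s & r)=False s=False r=True F(r)=True ((s U r) U X(p))=True (s U r)=True X(p)=False p=False
s_2={s}: (((s & r) U F(r)) U ((s U r) U X(p)))=True ((s & r) U F(r))=False (s & r)=False s=True r=False F(r)=False ((s U r) U X(p))=True (s U r)=False X(p)=True p=False
s_3={p,s}: (((s & r) U F(r)) U ((s U r) U X(p)))=False ((s & r) U F(r))=False (s & r)=False s=True r=False F(r)=False ((s U r) U X(p))=False (s U r)=False X(p)=False p=True
s_4={q}: (((s & r) U F(r)) U ((s U r) U X(p)))=False ((s & r) U F(r))=False (s & r)=False s=False r=False F(r)=False ((s U r) U X(p))=False (s U r)=False X(p)=False p=False
Evaluating at position 4: result = False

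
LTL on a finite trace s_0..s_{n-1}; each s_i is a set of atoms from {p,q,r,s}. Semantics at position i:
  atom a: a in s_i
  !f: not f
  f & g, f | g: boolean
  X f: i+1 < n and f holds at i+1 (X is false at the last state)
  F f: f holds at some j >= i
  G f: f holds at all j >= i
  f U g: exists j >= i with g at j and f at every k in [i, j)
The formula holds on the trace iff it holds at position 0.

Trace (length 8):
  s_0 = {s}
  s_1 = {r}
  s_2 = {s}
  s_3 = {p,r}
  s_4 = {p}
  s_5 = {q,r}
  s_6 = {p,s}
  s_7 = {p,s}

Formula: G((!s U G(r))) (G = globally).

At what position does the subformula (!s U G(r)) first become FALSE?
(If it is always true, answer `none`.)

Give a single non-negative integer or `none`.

s_0={s}: (!s U G(r))=False !s=False s=True G(r)=False r=False
s_1={r}: (!s U G(r))=False !s=True s=False G(r)=False r=True
s_2={s}: (!s U G(r))=False !s=False s=True G(r)=False r=False
s_3={p,r}: (!s U G(r))=False !s=True s=False G(r)=False r=True
s_4={p}: (!s U G(r))=False !s=True s=False G(r)=False r=False
s_5={q,r}: (!s U G(r))=False !s=True s=False G(r)=False r=True
s_6={p,s}: (!s U G(r))=False !s=False s=True G(r)=False r=False
s_7={p,s}: (!s U G(r))=False !s=False s=True G(r)=False r=False
G((!s U G(r))) holds globally = False
First violation at position 0.

Answer: 0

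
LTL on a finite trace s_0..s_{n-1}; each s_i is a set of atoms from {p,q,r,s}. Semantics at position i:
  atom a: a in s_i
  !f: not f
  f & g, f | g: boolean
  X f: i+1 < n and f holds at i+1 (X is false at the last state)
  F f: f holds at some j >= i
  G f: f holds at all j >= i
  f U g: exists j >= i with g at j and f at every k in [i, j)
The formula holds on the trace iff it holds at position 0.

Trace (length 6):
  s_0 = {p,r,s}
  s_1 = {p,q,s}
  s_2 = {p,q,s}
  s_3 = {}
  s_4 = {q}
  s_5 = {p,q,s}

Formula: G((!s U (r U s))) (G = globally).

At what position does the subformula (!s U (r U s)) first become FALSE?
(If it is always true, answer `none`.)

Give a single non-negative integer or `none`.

s_0={p,r,s}: (!s U (r U s))=True !s=False s=True (r U s)=True r=True
s_1={p,q,s}: (!s U (r U s))=True !s=False s=True (r U s)=True r=False
s_2={p,q,s}: (!s U (r U s))=True !s=False s=True (r U s)=True r=False
s_3={}: (!s U (r U s))=True !s=True s=False (r U s)=False r=False
s_4={q}: (!s U (r U s))=True !s=True s=False (r U s)=False r=False
s_5={p,q,s}: (!s U (r U s))=True !s=False s=True (r U s)=True r=False
G((!s U (r U s))) holds globally = True
No violation — formula holds at every position.

Answer: none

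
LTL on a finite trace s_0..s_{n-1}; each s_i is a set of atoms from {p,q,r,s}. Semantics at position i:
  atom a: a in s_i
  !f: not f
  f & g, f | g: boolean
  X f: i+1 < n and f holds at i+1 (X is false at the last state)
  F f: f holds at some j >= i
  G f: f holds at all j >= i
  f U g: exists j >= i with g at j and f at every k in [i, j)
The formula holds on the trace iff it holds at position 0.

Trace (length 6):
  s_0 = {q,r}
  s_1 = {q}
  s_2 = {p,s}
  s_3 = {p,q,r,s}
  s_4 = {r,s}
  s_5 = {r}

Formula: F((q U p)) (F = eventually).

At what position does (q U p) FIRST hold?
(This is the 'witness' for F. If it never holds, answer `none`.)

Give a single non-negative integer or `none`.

Answer: 0

Derivation:
s_0={q,r}: (q U p)=True q=True p=False
s_1={q}: (q U p)=True q=True p=False
s_2={p,s}: (q U p)=True q=False p=True
s_3={p,q,r,s}: (q U p)=True q=True p=True
s_4={r,s}: (q U p)=False q=False p=False
s_5={r}: (q U p)=False q=False p=False
F((q U p)) holds; first witness at position 0.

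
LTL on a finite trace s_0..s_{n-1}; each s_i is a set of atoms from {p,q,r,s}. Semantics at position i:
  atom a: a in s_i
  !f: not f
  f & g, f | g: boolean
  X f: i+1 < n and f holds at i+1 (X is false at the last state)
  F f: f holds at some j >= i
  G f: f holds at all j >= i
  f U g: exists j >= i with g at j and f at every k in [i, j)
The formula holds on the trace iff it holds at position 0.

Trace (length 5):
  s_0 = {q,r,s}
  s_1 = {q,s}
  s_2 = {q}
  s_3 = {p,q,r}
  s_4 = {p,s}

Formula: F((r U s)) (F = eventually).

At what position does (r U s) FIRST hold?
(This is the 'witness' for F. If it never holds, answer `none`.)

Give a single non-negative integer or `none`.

Answer: 0

Derivation:
s_0={q,r,s}: (r U s)=True r=True s=True
s_1={q,s}: (r U s)=True r=False s=True
s_2={q}: (r U s)=False r=False s=False
s_3={p,q,r}: (r U s)=True r=True s=False
s_4={p,s}: (r U s)=True r=False s=True
F((r U s)) holds; first witness at position 0.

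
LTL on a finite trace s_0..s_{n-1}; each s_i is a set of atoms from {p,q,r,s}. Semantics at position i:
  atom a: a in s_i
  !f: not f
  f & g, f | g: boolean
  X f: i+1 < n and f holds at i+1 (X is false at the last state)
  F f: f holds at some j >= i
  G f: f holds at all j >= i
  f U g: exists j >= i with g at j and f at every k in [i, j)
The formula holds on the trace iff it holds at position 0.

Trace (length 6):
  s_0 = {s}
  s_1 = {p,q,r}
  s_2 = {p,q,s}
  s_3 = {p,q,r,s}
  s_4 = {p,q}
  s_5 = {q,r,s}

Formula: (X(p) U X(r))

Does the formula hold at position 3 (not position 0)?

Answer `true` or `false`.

Answer: true

Derivation:
s_0={s}: (X(p) U X(r))=True X(p)=True p=False X(r)=True r=False
s_1={p,q,r}: (X(p) U X(r))=True X(p)=True p=True X(r)=False r=True
s_2={p,q,s}: (X(p) U X(r))=True X(p)=True p=True X(r)=True r=False
s_3={p,q,r,s}: (X(p) U X(r))=True X(p)=True p=True X(r)=False r=True
s_4={p,q}: (X(p) U X(r))=True X(p)=False p=True X(r)=True r=False
s_5={q,r,s}: (X(p) U X(r))=False X(p)=False p=False X(r)=False r=True
Evaluating at position 3: result = True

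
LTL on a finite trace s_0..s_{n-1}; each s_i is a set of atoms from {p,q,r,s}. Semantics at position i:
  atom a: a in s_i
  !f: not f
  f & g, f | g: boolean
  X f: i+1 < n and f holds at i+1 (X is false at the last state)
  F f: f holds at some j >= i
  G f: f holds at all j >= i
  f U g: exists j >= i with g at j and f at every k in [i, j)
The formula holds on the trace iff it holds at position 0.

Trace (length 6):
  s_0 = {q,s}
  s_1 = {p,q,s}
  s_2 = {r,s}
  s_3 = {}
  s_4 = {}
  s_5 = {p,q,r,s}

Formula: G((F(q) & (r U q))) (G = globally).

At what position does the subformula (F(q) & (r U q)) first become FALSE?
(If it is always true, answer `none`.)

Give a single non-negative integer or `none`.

Answer: 2

Derivation:
s_0={q,s}: (F(q) & (r U q))=True F(q)=True q=True (r U q)=True r=False
s_1={p,q,s}: (F(q) & (r U q))=True F(q)=True q=True (r U q)=True r=False
s_2={r,s}: (F(q) & (r U q))=False F(q)=True q=False (r U q)=False r=True
s_3={}: (F(q) & (r U q))=False F(q)=True q=False (r U q)=False r=False
s_4={}: (F(q) & (r U q))=False F(q)=True q=False (r U q)=False r=False
s_5={p,q,r,s}: (F(q) & (r U q))=True F(q)=True q=True (r U q)=True r=True
G((F(q) & (r U q))) holds globally = False
First violation at position 2.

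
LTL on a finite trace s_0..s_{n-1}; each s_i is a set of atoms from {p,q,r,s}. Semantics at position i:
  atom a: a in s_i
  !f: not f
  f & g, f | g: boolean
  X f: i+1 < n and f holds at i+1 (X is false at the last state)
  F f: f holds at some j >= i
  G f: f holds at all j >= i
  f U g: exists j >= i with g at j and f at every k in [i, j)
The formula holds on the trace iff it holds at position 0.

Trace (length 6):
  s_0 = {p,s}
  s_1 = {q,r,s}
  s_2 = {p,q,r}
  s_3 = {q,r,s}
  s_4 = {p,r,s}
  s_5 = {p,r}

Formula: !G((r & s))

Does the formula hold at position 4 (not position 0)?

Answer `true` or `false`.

s_0={p,s}: !G((r & s))=True G((r & s))=False (r & s)=False r=False s=True
s_1={q,r,s}: !G((r & s))=True G((r & s))=False (r & s)=True r=True s=True
s_2={p,q,r}: !G((r & s))=True G((r & s))=False (r & s)=False r=True s=False
s_3={q,r,s}: !G((r & s))=True G((r & s))=False (r & s)=True r=True s=True
s_4={p,r,s}: !G((r & s))=True G((r & s))=False (r & s)=True r=True s=True
s_5={p,r}: !G((r & s))=True G((r & s))=False (r & s)=False r=True s=False
Evaluating at position 4: result = True

Answer: true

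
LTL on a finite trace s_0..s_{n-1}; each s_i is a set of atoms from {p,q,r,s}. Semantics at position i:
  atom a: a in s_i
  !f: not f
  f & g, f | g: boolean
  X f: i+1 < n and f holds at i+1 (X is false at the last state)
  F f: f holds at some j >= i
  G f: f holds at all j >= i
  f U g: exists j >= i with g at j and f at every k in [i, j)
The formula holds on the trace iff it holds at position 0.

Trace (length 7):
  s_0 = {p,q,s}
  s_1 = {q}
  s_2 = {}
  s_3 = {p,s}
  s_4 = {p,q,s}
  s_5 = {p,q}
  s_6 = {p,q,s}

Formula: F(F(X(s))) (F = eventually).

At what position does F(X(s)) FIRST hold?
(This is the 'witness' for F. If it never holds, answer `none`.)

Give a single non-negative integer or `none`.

s_0={p,q,s}: F(X(s))=True X(s)=False s=True
s_1={q}: F(X(s))=True X(s)=False s=False
s_2={}: F(X(s))=True X(s)=True s=False
s_3={p,s}: F(X(s))=True X(s)=True s=True
s_4={p,q,s}: F(X(s))=True X(s)=False s=True
s_5={p,q}: F(X(s))=True X(s)=True s=False
s_6={p,q,s}: F(X(s))=False X(s)=False s=True
F(F(X(s))) holds; first witness at position 0.

Answer: 0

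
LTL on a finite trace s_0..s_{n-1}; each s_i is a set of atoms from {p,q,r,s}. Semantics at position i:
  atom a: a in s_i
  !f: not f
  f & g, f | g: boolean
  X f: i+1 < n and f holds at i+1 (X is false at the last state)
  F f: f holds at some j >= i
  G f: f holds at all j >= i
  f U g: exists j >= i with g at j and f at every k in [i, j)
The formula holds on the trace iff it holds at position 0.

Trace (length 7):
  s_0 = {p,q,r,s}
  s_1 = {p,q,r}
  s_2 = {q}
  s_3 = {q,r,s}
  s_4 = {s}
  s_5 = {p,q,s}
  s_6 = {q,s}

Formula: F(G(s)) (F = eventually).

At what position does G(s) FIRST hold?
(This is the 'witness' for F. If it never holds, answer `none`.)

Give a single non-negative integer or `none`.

Answer: 3

Derivation:
s_0={p,q,r,s}: G(s)=False s=True
s_1={p,q,r}: G(s)=False s=False
s_2={q}: G(s)=False s=False
s_3={q,r,s}: G(s)=True s=True
s_4={s}: G(s)=True s=True
s_5={p,q,s}: G(s)=True s=True
s_6={q,s}: G(s)=True s=True
F(G(s)) holds; first witness at position 3.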